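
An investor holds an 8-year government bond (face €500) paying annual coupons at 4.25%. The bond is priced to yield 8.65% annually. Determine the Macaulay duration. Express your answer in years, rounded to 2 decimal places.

6.76 years

Periodic yield y = 0.0865. Discount each cash flow and weight by its year:
  t   CF        PV=CF/(1+0.0865)^t    t·PV
  1        21.25        19.5582        19.5582
  2        21.25        18.0011        36.0022
  3        21.25        16.5680        49.7040
  4        21.25        15.2490        60.9958
  5        21.25        14.0349        70.1747
  6        21.25        12.9176        77.5054
  7        21.25        11.8892        83.2241
  8       521.25       268.4159     2,147.3271
  Σ                    376.6338     2,544.4914
Price P = Σ PV = 376.6338.
Macaulay duration = Σ(t·PV) / P = 2,544.4914 / 376.6338 = 6.75588 years.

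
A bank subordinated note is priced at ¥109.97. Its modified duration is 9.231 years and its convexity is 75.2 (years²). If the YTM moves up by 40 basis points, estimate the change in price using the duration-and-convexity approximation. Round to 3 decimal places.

Duration effect: -D_mod·Δy = -9.231 × (+0.004) = -0.036924
Convexity effect: ½·C·(Δy)² = 0.5 × 75.2 × (0.004)² = +0.0006016
ΔP/P ≈ -0.036924 + 0.0006016 = -0.0363224
ΔP ≈ 109.97 × (-0.0363224) = -3.994374328.

-¥3.994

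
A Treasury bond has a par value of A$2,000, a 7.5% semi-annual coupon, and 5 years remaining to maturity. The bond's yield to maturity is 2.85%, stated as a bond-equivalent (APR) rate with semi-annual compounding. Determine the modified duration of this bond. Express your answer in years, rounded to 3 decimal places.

Periodic yield y = 0.01425. First find Macaulay duration:
  t   CF        PV=CF/(1+0.01425)^t    t·PV
  1        75.00        73.9463        73.9463
  2        75.00        72.9073       145.8147
  3        75.00        71.8830       215.6490
  4        75.00        70.8731       283.4922
  5        75.00        69.8773       349.3866
  6        75.00        68.8955       413.3733
  7        75.00        67.9276       475.4931
  8        75.00        66.9732       535.7857
  9        75.00        66.0323       594.2903
  10    2,075.00     1,801.2249    18,012.2488
  Σ                  2,430.5405    21,099.4799
P = 2,430.5405; Macaulay duration = 21,099.4799 / 2,430.5405 = 8.68098 half-year periods = 4.34049 years.
Modified duration = D_Mac / (1 + y) = 4.34049 / 1.01425 = 4.27951 years.

4.280 years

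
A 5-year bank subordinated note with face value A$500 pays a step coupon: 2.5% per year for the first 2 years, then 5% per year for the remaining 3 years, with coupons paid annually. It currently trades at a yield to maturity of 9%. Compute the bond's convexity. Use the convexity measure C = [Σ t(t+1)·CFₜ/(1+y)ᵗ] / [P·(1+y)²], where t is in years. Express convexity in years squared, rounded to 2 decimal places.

22.94

With y = 0.09:
  t   CF        PV=CF/(1+0.09)^t    t·PV        t(t+1)·PV
  1        12.50        11.4679        11.4679          22.9358
  2        12.50        10.5210        21.0420          63.1260
  3        25.00        19.3046        57.9138         231.6550
  4        25.00        17.7106        70.8425         354.2126
  5       525.00       341.2140     1,706.0699      10,236.4193
  Σ                    400.2181     1,867.3361      10,908.3488
P = 400.2181.
Convexity = Σ t(t+1)·PV / [P·(1+y)²] = 10,908.3488 / (400.2181 × 1.188100) = 22.94084.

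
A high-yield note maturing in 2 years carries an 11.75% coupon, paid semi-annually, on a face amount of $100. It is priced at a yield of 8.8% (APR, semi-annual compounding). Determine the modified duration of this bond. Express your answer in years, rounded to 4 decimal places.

Periodic yield y = 0.044. First find Macaulay duration:
  t   CF        PV=CF/(1+0.044)^t    t·PV
  1        5.875         5.6274         5.6274
  2        5.875         5.3902        10.7804
  3        5.875         5.1631        15.4892
  4      105.875        89.1233       356.4933
  Σ                    105.3040       388.3903
P = 105.3040; Macaulay duration = 388.3903 / 105.3040 = 3.68828 half-year periods = 1.84414 years.
Modified duration = D_Mac / (1 + y) = 1.84414 / 1.044 = 1.76642 years.

1.7664 years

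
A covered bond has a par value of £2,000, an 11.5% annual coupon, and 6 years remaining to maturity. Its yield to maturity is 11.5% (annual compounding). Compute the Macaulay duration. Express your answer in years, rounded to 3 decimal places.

Periodic yield y = 0.115. Discount each cash flow and weight by its year:
  t   CF        PV=CF/(1+0.115)^t    t·PV
  1       230.00       206.2780       206.2780
  2       230.00       185.0027       370.0054
  3       230.00       165.9217       497.7652
  4       230.00       148.8087       595.2349
  5       230.00       133.4607       667.3037
  6     2,230.00     1,160.5281     6,963.1686
  Σ                  2,000.0000     9,299.7557
Price P = Σ PV = 2,000.0000.
Macaulay duration = Σ(t·PV) / P = 9,299.7557 / 2,000.0000 = 4.64988 years.

4.650 years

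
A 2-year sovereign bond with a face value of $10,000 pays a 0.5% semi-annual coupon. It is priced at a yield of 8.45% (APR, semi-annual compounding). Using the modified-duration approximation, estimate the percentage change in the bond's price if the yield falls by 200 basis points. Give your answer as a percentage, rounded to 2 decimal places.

+3.82%

Periodic yield y = 0.04225. Modified duration first:
  t   CF        PV=CF/(1+0.04225)^t    t·PV
  1        25.00        23.9866        23.9866
  2        25.00        23.0142        46.0284
  3        25.00        22.0813        66.2438
  4    10,025.00     8,495.6530    33,982.6120
  Σ                  8,564.7351    34,118.8709
P = 8,564.7351; D_Mac = 3.98365 half-year periods = 1.99182 yrs; D_mod = 1.99182/(1+0.04225) = 1.91108 yrs.
ΔP/P ≈ -D_mod · Δy = -1.91108 × (-0.02) = +0.038222 = +3.8222%.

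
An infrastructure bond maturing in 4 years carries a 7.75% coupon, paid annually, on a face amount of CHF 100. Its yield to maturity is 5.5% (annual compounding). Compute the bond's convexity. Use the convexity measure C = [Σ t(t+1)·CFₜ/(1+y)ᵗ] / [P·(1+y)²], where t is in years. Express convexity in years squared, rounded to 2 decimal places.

15.62

With y = 0.055:
  t   CF        PV=CF/(1+0.055)^t    t·PV        t(t+1)·PV
  1         7.75         7.3460         7.3460          14.6919
  2         7.75         6.9630        13.9260          41.7780
  3         7.75         6.6000        19.8000          79.2001
  4       107.75        86.9776       347.9104       1,739.5521
  Σ                    107.8866       388.9824       1,875.2221
P = 107.8866.
Convexity = Σ t(t+1)·PV / [P·(1+y)²] = 1,875.2221 / (107.8866 × 1.113025) = 15.61638.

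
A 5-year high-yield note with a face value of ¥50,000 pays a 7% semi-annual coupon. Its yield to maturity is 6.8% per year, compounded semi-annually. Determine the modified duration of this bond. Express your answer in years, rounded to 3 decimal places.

4.166 years

Periodic yield y = 0.034. First find Macaulay duration:
  t   CF        PV=CF/(1+0.034)^t    t·PV
  1     1,750.00     1,692.4565     1,692.4565
  2     1,750.00     1,636.8051     3,273.6102
  3     1,750.00     1,582.9837     4,748.9510
  4     1,750.00     1,530.9320     6,123.7279
  5     1,750.00     1,480.5919     7,402.9593
  6     1,750.00     1,431.9070     8,591.4421
  7     1,750.00     1,384.8230     9,693.7612
  8     1,750.00     1,339.2873    10,714.2981
  9     1,750.00     1,295.2488    11,657.2392
  10   51,750.00    37,042.8989   370,428.9892
  Σ                 50,417.9341   434,327.4347
P = 50,417.9341; Macaulay duration = 434,327.4347 / 50,417.9341 = 8.61454 half-year periods = 4.30727 years.
Modified duration = D_Mac / (1 + y) = 4.30727 / 1.034 = 4.16564 years.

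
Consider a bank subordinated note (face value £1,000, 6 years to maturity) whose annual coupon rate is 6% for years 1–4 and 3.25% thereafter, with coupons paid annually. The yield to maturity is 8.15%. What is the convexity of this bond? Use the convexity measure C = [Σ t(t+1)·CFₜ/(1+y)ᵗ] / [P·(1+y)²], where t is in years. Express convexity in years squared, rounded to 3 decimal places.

With y = 0.0815:
  t   CF        PV=CF/(1+0.0815)^t    t·PV        t(t+1)·PV
  1        60.00        55.4785        55.4785         110.9570
  2        60.00        51.2977       102.5955         307.7864
  3        60.00        47.4320       142.2961         569.1843
  4        60.00        43.8576       175.4305         877.1526
  5        32.50        21.9660       109.8299         658.9796
  6     1,032.50       645.2543     3,871.5259      27,100.6812
  Σ                    865.2862     4,457.1564      29,624.7412
P = 865.2862.
Convexity = Σ t(t+1)·PV / [P·(1+y)²] = 29,624.7412 / (865.2862 × 1.169642) = 29.27128.

29.271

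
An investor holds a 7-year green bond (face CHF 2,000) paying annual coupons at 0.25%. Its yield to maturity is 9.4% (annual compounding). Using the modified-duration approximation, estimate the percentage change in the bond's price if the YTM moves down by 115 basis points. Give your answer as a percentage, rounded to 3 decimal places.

Periodic yield y = 0.094. Modified duration first:
  t   CF        PV=CF/(1+0.094)^t    t·PV
  1         5.00         4.5704         4.5704
  2         5.00         4.1777         8.3554
  3         5.00         3.8187        11.4562
  4         5.00         3.4906        13.9624
  5         5.00         3.1907        15.9534
  6         5.00         2.9165        17.4992
  7     2,005.00     1,069.0380     7,483.2657
  Σ                  1,091.2026     7,555.0626
P = 1,091.2026; D_Mac = 6.92361 yrs; D_mod = 6.92361/(1+0.094) = 6.32871 yrs.
ΔP/P ≈ -D_mod · Δy = -6.32871 × (-0.0115) = +0.072780 = +7.2780%.

+7.278%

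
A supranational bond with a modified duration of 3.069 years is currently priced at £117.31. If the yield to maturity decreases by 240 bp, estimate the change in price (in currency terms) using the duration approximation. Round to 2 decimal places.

+£8.64

Duration approximation: ΔP/P ≈ -D_mod · Δy = -3.069 × (-0.024) = +0.073656.
ΔP ≈ 117.31 × (+0.073656) = +8.64058536.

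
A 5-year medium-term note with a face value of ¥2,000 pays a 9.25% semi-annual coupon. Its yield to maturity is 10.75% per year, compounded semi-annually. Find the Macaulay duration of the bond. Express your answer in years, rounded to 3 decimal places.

Periodic yield y = 0.05375. Discount each cash flow and weight by its period:
  t   CF        PV=CF/(1+0.05375)^t    t·PV
  1        92.50        87.7817        87.7817
  2        92.50        83.3041       166.6083
  3        92.50        79.0549       237.1648
  4        92.50        75.0225       300.0899
  5        92.50        71.1957       355.9785
  6        92.50        67.5641       405.3848
  7        92.50        64.1178       448.8246
  8        92.50        60.8473       486.7781
  9        92.50        57.7435       519.6919
  10    2,092.50     1,239.6229    12,396.2290
  Σ                  1,886.2546    15,404.5316
Price P = Σ PV = 1,886.2546.
Macaulay duration = Σ(t·PV) / P = 15,404.5316 / 1,886.2546 = 8.16673 half-year periods.
In years: 8.16673 / 2 = 4.08336 years.

4.083 years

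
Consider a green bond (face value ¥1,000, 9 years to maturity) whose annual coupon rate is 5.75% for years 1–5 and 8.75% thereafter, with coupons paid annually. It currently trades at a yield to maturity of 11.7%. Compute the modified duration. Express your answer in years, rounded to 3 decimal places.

6.161 years

Periodic yield y = 0.117. First find Macaulay duration:
  t   CF        PV=CF/(1+0.117)^t    t·PV
  1        57.50        51.4772        51.4772
  2        57.50        46.0852        92.1704
  3        57.50        41.2580       123.7740
  4        57.50        36.9364       147.7458
  5        57.50        33.0675       165.3377
  6        87.50        45.0494       270.2964
  7        87.50        40.3307       282.3150
  8        87.50        36.1063       288.8502
  9     1,087.50       401.7452     3,615.7069
  Σ                    732.0560     5,037.6736
P = 732.0560; Macaulay duration = 5,037.6736 / 732.0560 = 6.88154 years.
Modified duration = D_Mac / (1 + y) = 6.88154 / 1.117 = 6.16074 years.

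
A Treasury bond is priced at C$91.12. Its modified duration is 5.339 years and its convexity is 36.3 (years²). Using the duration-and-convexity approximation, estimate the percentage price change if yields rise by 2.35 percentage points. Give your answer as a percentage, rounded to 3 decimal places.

Duration effect: -D_mod·Δy = -5.339 × (+0.0235) = -0.1254665
Convexity effect: ½·C·(Δy)² = 0.5 × 36.3 × (0.0235)² = +0.0100233375
ΔP/P ≈ -0.1254665 + 0.0100233375 = -0.1154431625
= -11.54431625%.

-11.544%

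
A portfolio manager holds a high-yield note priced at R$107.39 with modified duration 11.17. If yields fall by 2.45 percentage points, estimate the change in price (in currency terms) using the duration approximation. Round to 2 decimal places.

+R$29.39

Duration approximation: ΔP/P ≈ -D_mod · Δy = -11.17 × (-0.0245) = +0.273665.
ΔP ≈ 107.39 × (+0.273665) = +29.38888435.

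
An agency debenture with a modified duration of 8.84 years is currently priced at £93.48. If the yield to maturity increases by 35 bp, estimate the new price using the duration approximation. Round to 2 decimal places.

£90.59

Duration approximation: ΔP/P ≈ -D_mod · Δy = -8.84 × (+0.0035) = -0.030940.
New price ≈ 93.48 × (1 - 0.030940) = 90.5877288.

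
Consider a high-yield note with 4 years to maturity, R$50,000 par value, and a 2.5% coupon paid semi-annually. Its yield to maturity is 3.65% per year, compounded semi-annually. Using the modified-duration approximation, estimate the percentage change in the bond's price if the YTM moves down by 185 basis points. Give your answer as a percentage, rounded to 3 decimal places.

+6.953%

Periodic yield y = 0.01825. Modified duration first:
  t   CF        PV=CF/(1+0.01825)^t    t·PV
  1       625.00       613.7982       613.7982
  2       625.00       602.7971     1,205.5943
  3       625.00       591.9933     1,775.9798
  4       625.00       581.3830     2,325.5321
  5       625.00       570.9629     2,854.8147
  6       625.00       560.7296     3,364.3778
  7       625.00       550.6797     3,854.7581
  8    50,625.00    43,805.6053   350,444.8427
  Σ                 47,877.9492   366,439.6976
P = 47,877.9492; D_Mac = 7.65362 half-year periods = 3.82681 yrs; D_mod = 3.82681/(1+0.01825) = 3.75822 yrs.
ΔP/P ≈ -D_mod · Δy = -3.75822 × (-0.0185) = +0.069527 = +6.9527%.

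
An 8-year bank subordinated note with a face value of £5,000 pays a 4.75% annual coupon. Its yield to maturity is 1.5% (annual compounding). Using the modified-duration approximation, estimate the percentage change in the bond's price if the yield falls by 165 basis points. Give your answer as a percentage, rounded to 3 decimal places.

Periodic yield y = 0.015. Modified duration first:
  t   CF        PV=CF/(1+0.015)^t    t·PV
  1       237.50       233.9901       233.9901
  2       237.50       230.5322       461.0643
  3       237.50       227.1253       681.3759
  4       237.50       223.7688       895.0750
  5       237.50       220.4618     1,102.3091
  6       237.50       217.2038     1,303.2226
  7       237.50       213.9939     1,497.9570
  8     5,237.50     4,649.3870    37,195.0961
  Σ                  6,216.4628    43,370.0902
P = 6,216.4628; D_Mac = 6.97665 yrs; D_mod = 6.97665/(1+0.015) = 6.87355 yrs.
ΔP/P ≈ -D_mod · Δy = -6.87355 × (-0.0165) = +0.113414 = +11.3414%.

+11.341%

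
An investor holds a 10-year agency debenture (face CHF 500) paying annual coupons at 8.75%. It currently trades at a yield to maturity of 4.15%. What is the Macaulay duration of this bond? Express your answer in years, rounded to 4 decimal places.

7.5148 years

Periodic yield y = 0.0415. Discount each cash flow and weight by its year:
  t   CF        PV=CF/(1+0.0415)^t    t·PV
  1        43.75        42.0067        42.0067
  2        43.75        40.3329        80.6658
  3        43.75        38.7258       116.1774
  4        43.75        37.1827       148.7308
  5        43.75        35.7011       178.5055
  6        43.75        34.2785       205.6713
  7        43.75        32.9127       230.3887
  8        43.75        31.6012       252.8098
  9        43.75        30.3420       273.0782
  10      543.75       362.0817     3,620.8166
  Σ                    685.1653     5,148.8508
Price P = Σ PV = 685.1653.
Macaulay duration = Σ(t·PV) / P = 5,148.8508 / 685.1653 = 7.51476 years.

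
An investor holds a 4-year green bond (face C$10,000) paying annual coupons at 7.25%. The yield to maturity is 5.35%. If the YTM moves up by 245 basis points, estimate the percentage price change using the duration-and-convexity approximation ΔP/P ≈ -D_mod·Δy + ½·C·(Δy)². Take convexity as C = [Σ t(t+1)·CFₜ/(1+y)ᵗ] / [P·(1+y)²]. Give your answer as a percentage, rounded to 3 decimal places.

-7.959%

With y = 0.0535:
  t   CF        PV=CF/(1+0.0535)^t    t·PV        t(t+1)·PV
  1       725.00       688.1822       688.1822       1,376.3645
  2       725.00       653.2342     1,306.4684       3,919.4053
  3       725.00       620.0610     1,860.1829       7,440.7315
  4    10,725.00     8,706.8115    34,827.2459     174,136.2295
  Σ                 10,668.2889    38,682.0795     186,872.7309
P = 10,668.2889; D_Mac = 3.62589 yrs; D_mod = 3.44176 yrs; C = 15.78273.
Duration effect: -3.44176 × (+0.0245) = -0.084323
Convexity effect: 0.5 × 15.78273 × (0.0245)² = +0.0047368
ΔP/P ≈ -0.084323 + 0.0047368 = -0.079586 = -7.9586%.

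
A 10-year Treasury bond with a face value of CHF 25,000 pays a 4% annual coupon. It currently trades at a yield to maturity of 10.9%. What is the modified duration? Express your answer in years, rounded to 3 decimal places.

Periodic yield y = 0.109. First find Macaulay duration:
  t   CF        PV=CF/(1+0.109)^t    t·PV
  1     1,000.00       901.7133       901.7133
  2     1,000.00       813.0868     1,626.1736
  3     1,000.00       733.1711     2,199.5134
  4     1,000.00       661.1101     2,644.4405
  5     1,000.00       596.1318     2,980.6589
  6     1,000.00       537.5399     3,225.2395
  7     1,000.00       484.7069     3,392.9481
  8     1,000.00       437.0666     3,496.5329
  9     1,000.00       394.1088     3,546.9788
  10   26,000.00     9,239.7003    92,397.0034
  Σ                 14,798.3356   116,411.2024
P = 14,798.3356; Macaulay duration = 116,411.2024 / 14,798.3356 = 7.86651 years.
Modified duration = D_Mac / (1 + y) = 7.86651 / 1.109 = 7.09333 years.

7.093 years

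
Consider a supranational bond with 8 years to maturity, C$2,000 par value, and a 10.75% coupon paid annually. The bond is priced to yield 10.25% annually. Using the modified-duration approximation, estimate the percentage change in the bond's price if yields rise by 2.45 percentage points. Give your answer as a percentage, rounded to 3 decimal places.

-12.847%

Periodic yield y = 0.1025. Modified duration first:
  t   CF        PV=CF/(1+0.1025)^t    t·PV
  1       215.00       195.0113       195.0113
  2       215.00       176.8810       353.7621
  3       215.00       160.4363       481.3089
  4       215.00       145.5205       582.0819
  5       215.00       131.9913       659.9567
  6       215.00       119.7200       718.3203
  7       215.00       108.5896       760.1273
  8     2,215.00     1,014.7170     8,117.7362
  Σ                  2,052.8672    11,868.3046
P = 2,052.8672; D_Mac = 5.78133 yrs; D_mod = 5.78133/(1+0.1025) = 5.24384 yrs.
ΔP/P ≈ -D_mod · Δy = -5.24384 × (+0.0245) = -0.128474 = -12.8474%.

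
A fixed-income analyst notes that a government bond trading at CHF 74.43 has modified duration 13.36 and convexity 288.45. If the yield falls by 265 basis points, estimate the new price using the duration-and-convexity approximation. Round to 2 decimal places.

Duration effect: -D_mod·Δy = -13.36 × (-0.0265) = +0.354040
Convexity effect: ½·C·(Δy)² = 0.5 × 288.45 × (-0.0265)² = +0.10128200625
ΔP/P ≈ +0.354040 + 0.10128200625 = +0.45532200625
New price ≈ 74.43 × (1 + 0.45532200625) = 108.3196169251875.

CHF 108.32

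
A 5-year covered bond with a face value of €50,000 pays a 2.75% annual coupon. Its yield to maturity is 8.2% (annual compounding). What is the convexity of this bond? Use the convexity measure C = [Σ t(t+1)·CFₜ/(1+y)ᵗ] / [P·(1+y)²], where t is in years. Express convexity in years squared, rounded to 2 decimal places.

With y = 0.082:
  t   CF        PV=CF/(1+0.082)^t    t·PV        t(t+1)·PV
  1     1,375.00     1,270.7948     1,270.7948       2,541.5896
  2     1,375.00     1,174.4869     2,348.9738       7,046.9214
  3     1,375.00     1,085.4777     3,256.4332      13,025.7327
  4     1,375.00     1,003.2142     4,012.8567      20,064.2833
  5    51,375.00    34,643.0030   173,215.0148   1,039,290.0890
  Σ                 39,176.9766   184,104.0733   1,081,968.6161
P = 39,176.9766.
Convexity = Σ t(t+1)·PV / [P·(1+y)²] = 1,081,968.6161 / (39,176.9766 × 1.170724) = 23.59007.

23.59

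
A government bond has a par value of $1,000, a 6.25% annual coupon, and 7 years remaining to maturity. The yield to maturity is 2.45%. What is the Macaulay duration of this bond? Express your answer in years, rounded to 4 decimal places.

6.0084 years

Periodic yield y = 0.0245. Discount each cash flow and weight by its year:
  t   CF        PV=CF/(1+0.0245)^t    t·PV
  1        62.50        61.0054        61.0054
  2        62.50        59.5465       119.0930
  3        62.50        58.1225       174.3674
  4        62.50        56.7325       226.9301
  5        62.50        55.3758       276.8791
  6        62.50        54.0516       324.3094
  7     1,062.50       896.9024     6,278.3170
  Σ                  1,241.7367     7,460.9014
Price P = Σ PV = 1,241.7367.
Macaulay duration = Σ(t·PV) / P = 7,460.9014 / 1,241.7367 = 6.00844 years.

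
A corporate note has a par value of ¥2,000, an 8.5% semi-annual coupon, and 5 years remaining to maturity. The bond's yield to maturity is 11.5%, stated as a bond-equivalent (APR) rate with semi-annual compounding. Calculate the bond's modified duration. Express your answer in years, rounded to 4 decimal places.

Periodic yield y = 0.0575. First find Macaulay duration:
  t   CF        PV=CF/(1+0.0575)^t    t·PV
  1        85.00        80.3783        80.3783
  2        85.00        76.0078       152.0156
  3        85.00        71.8750       215.6250
  4        85.00        67.9669       271.8676
  5        85.00        64.2713       321.3565
  6        85.00        60.7766       364.6598
  7        85.00        57.4720       402.3040
  8        85.00        54.3470       434.7763
  9        85.00        51.3920       462.5280
  10    2,085.00     1,192.0715    11,920.7148
  Σ                  1,776.5584    14,626.2259
P = 1,776.5584; Macaulay duration = 14,626.2259 / 1,776.5584 = 8.23290 half-year periods = 4.11645 years.
Modified duration = D_Mac / (1 + y) = 4.11645 / 1.0575 = 3.89262 years.

3.8926 years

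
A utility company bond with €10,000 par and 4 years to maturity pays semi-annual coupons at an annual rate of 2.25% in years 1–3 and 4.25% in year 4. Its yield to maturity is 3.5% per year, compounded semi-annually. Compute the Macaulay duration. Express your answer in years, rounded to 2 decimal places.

3.84 years

Periodic yield y = 0.0175. Discount each cash flow and weight by its period:
  t   CF        PV=CF/(1+0.0175)^t    t·PV
  1       112.50       110.5651       110.5651
  2       112.50       108.6635       217.3270
  3       112.50       106.7946       320.3838
  4       112.50       104.9578       419.8313
  5       112.50       103.1527       515.7633
  6       112.50       101.3785       608.2712
  7       212.50       188.1993     1,317.3951
  8    10,212.50     8,889.0782    71,112.6255
  Σ                  9,712.7897    74,622.1624
Price P = Σ PV = 9,712.7897.
Macaulay duration = Σ(t·PV) / P = 74,622.1624 / 9,712.7897 = 7.68288 half-year periods.
In years: 7.68288 / 2 = 3.84144 years.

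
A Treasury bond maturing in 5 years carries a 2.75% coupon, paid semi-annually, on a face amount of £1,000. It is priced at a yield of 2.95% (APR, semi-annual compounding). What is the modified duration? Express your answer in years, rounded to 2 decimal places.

4.64 years

Periodic yield y = 0.01475. First find Macaulay duration:
  t   CF        PV=CF/(1+0.01475)^t    t·PV
  1        13.75        13.5501        13.5501
  2        13.75        13.3532        26.7064
  3        13.75        13.1591        39.4772
  4        13.75        12.9678        51.8712
  5        13.75        12.7793        63.8965
  6        13.75        12.5936        75.5613
  7        13.75        12.4105        86.8735
  8        13.75        12.2301        97.8408
  9        13.75        12.0523       108.4710
  10    1,013.75       875.6696     8,756.6959
  Σ                    990.7656     9,320.9441
P = 990.7656; Macaulay duration = 9,320.9441 / 990.7656 = 9.40782 half-year periods = 4.70391 years.
Modified duration = D_Mac / (1 + y) = 4.70391 / 1.01475 = 4.63554 years.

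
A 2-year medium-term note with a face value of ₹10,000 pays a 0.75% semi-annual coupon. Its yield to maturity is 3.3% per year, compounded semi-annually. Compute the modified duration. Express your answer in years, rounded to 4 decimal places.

Periodic yield y = 0.0165. First find Macaulay duration:
  t   CF        PV=CF/(1+0.0165)^t    t·PV
  1        37.50        36.8913        36.8913
  2        37.50        36.2925        72.5849
  3        37.50        35.7034       107.1101
  4    10,037.50     9,401.4757    37,605.9027
  Σ                  9,510.3628    37,822.4890
P = 9,510.3628; Macaulay duration = 37,822.4890 / 9,510.3628 = 3.97698 half-year periods = 1.98849 years.
Modified duration = D_Mac / (1 + y) = 1.98849 / 1.0165 = 1.95621 years.

1.9562 years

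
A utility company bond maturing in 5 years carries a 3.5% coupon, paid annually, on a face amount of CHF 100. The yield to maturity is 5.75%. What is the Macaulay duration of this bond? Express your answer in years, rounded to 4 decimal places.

Periodic yield y = 0.0575. Discount each cash flow and weight by its year:
  t   CF        PV=CF/(1+0.0575)^t    t·PV
  1         3.50         3.3097         3.3097
  2         3.50         3.1297         6.2595
  3         3.50         2.9596         8.8787
  4         3.50         2.7986        11.1945
  5       103.50        78.2598       391.2988
  Σ                     90.4574       420.9411
Price P = Σ PV = 90.4574.
Macaulay duration = Σ(t·PV) / P = 420.9411 / 90.4574 = 4.65348 years.

4.6535 years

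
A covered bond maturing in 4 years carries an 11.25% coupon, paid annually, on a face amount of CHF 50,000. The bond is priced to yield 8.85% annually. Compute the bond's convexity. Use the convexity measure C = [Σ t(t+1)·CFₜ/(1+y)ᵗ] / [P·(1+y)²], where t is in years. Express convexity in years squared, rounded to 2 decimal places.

13.84

With y = 0.0885:
  t   CF        PV=CF/(1+0.0885)^t    t·PV        t(t+1)·PV
  1     5,625.00     5,167.6619     5,167.6619      10,335.3238
  2     5,625.00     4,747.5075     9,495.0150      28,485.0450
  3     5,625.00     4,361.5136    13,084.5407      52,338.1627
  4    55,625.00    39,623.8153   158,495.2612     792,476.3058
  Σ                 53,900.4983   186,242.4788     883,634.8374
P = 53,900.4983.
Convexity = Σ t(t+1)·PV / [P·(1+y)²] = 883,634.8374 / (53,900.4983 × 1.184832) = 13.83640.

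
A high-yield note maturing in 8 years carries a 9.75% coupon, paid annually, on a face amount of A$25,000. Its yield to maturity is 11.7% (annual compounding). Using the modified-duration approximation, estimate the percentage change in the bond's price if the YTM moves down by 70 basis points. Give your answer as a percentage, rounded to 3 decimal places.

Periodic yield y = 0.117. Modified duration first:
  t   CF        PV=CF/(1+0.117)^t    t·PV
  1     2,437.50     2,182.1844     2,182.1844
  2     2,437.50     1,953.6118     3,907.2237
  3     2,437.50     1,748.9811     5,246.9432
  4     2,437.50     1,565.7843     6,263.1372
  5     2,437.50     1,401.7764     7,008.8822
  6     2,437.50     1,254.9476     7,529.6855
  7     2,437.50     1,123.4983     7,864.4880
  8    27,437.50    11,321.8958    90,575.1662
  Σ                 22,552.6797   130,577.7103
P = 22,552.6797; D_Mac = 5.78990 yrs; D_mod = 5.78990/(1+0.117) = 5.18344 yrs.
ΔP/P ≈ -D_mod · Δy = -5.18344 × (-0.007) = +0.036284 = +3.6284%.

+3.628%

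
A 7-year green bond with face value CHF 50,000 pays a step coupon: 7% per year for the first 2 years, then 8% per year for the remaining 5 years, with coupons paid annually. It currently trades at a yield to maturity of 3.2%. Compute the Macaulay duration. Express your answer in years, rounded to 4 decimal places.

5.8720 years

Periodic yield y = 0.032. Discount each cash flow and weight by its year:
  t   CF        PV=CF/(1+0.032)^t    t·PV
  1     3,500.00     3,391.4729     3,391.4729
  2     3,500.00     3,286.3109     6,572.6218
  3     4,000.00     3,639.3255    10,917.9765
  4     4,000.00     3,526.4782    14,105.9128
  5     4,000.00     3,417.1300    17,085.6501
  6     4,000.00     3,311.1725    19,867.0350
  7    54,000.00    43,314.7566   303,203.2965
  Σ                 63,886.6467   375,143.9657
Price P = Σ PV = 63,886.6467.
Macaulay duration = Σ(t·PV) / P = 375,143.9657 / 63,886.6467 = 5.87202 years.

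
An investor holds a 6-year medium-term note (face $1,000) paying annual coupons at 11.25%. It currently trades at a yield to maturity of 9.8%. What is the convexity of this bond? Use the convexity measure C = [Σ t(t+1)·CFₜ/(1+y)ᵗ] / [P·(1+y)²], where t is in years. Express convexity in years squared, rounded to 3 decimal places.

With y = 0.098:
  t   CF        PV=CF/(1+0.098)^t    t·PV        t(t+1)·PV
  1       112.50       102.4590       102.4590         204.9180
  2       112.50        93.3142       186.6284         559.8853
  3       112.50        84.9856       254.9569       1,019.8276
  4       112.50        77.4004       309.6016       1,548.0078
  5       112.50        70.4922       352.4608       2,114.7648
  6     1,112.50       634.8717     3,809.2303      26,664.6120
  Σ                  1,063.5231     5,015.3370      32,112.0156
P = 1,063.5231.
Convexity = Σ t(t+1)·PV / [P·(1+y)²] = 32,112.0156 / (1,063.5231 × 1.205604) = 25.04471.

25.045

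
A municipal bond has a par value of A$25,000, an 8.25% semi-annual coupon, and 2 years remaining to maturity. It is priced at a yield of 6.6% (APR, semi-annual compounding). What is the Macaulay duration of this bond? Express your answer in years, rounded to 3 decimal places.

1.886 years

Periodic yield y = 0.033. Discount each cash flow and weight by its period:
  t   CF        PV=CF/(1+0.033)^t    t·PV
  1     1,031.25       998.3059       998.3059
  2     1,031.25       966.4142     1,932.8285
  3     1,031.25       935.5414     2,806.6241
  4    26,031.25    22,860.9217    91,443.6870
  Σ                 25,761.1833    97,181.4455
Price P = Σ PV = 25,761.1833.
Macaulay duration = Σ(t·PV) / P = 97,181.4455 / 25,761.1833 = 3.77240 half-year periods.
In years: 3.77240 / 2 = 1.88620 years.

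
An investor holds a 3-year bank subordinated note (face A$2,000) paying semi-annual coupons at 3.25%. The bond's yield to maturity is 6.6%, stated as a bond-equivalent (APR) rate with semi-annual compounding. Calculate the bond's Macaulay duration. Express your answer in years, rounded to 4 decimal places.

2.8758 years

Periodic yield y = 0.033. Discount each cash flow and weight by its period:
  t   CF        PV=CF/(1+0.033)^t    t·PV
  1        32.50        31.4618        31.4618
  2        32.50        30.4567        60.9134
  3        32.50        29.4837        88.4512
  4        32.50        28.5418       114.1674
  5        32.50        27.6301       138.1503
  6     2,032.50     1,672.7407    10,036.4442
  Σ                  1,820.3148    10,469.5882
Price P = Σ PV = 1,820.3148.
Macaulay duration = Σ(t·PV) / P = 10,469.5882 / 1,820.3148 = 5.75153 half-year periods.
In years: 5.75153 / 2 = 2.87576 years.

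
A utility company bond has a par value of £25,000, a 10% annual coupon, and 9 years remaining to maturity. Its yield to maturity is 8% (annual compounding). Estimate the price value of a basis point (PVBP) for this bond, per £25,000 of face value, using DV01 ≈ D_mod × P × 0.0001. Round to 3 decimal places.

Periodic yield y = 0.08.
  t   CF        PV=CF/(1+0.08)^t    t·PV
  1     2,500.00     2,314.8148     2,314.8148
  2     2,500.00     2,143.3471     4,286.6941
  3     2,500.00     1,984.5806     5,953.7418
  4     2,500.00     1,837.5746     7,350.2985
  5     2,500.00     1,701.4580     8,507.2900
  6     2,500.00     1,575.4241     9,452.5444
  7     2,500.00     1,458.7260    10,211.0819
  8     2,500.00     1,350.6722    10,805.3777
  9    27,500.00    13,756.8466   123,811.6194
  Σ                 28,123.4440   182,693.4626
P = 28,123.4440; D_Mac = 6.49613 yrs; D_mod = 6.01493 yrs.
DV01 ≈ 6.01493 × 28,123.4440 × 0.0001 = 16.916061.

£16.916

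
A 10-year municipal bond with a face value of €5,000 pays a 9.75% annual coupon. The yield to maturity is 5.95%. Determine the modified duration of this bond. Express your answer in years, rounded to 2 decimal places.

Periodic yield y = 0.0595. First find Macaulay duration:
  t   CF        PV=CF/(1+0.0595)^t    t·PV
  1       487.50       460.1227       460.1227
  2       487.50       434.2829       868.5657
  3       487.50       409.8942     1,229.6825
  4       487.50       386.8751     1,547.5004
  5       487.50       365.1487     1,825.7437
  6       487.50       344.6425     2,067.8551
  7       487.50       325.2879     2,277.0152
  8       487.50       307.0202     2,456.1615
  9       487.50       289.7784     2,608.0054
  10    5,487.50     3,078.6826    30,786.8264
  Σ                  6,401.7352    46,127.4786
P = 6,401.7352; Macaulay duration = 46,127.4786 / 6,401.7352 = 7.20546 years.
Modified duration = D_Mac / (1 + y) = 7.20546 / 1.0595 = 6.80082 years.

6.80 years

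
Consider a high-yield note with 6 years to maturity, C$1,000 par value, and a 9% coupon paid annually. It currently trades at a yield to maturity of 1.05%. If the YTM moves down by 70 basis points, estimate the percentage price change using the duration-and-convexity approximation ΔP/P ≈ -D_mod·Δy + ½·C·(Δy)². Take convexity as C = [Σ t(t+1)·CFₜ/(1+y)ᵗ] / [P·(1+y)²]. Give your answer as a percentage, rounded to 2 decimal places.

+3.61%

With y = 0.0105:
  t   CF        PV=CF/(1+0.0105)^t    t·PV        t(t+1)·PV
  1        90.00        89.0648        89.0648         178.1296
  2        90.00        88.1394       176.2787         528.8361
  3        90.00        87.2235       261.6705       1,046.6821
  4        90.00        86.3172       345.2687       1,726.3436
  5        90.00        85.4203       427.1013       2,562.6080
  6     1,090.00     1,023.7846     6,142.7076      42,998.9530
  Σ                  1,459.9497     7,442.0917      49,041.5525
P = 1,459.9497; D_Mac = 5.09750 yrs; D_mod = 5.04453 yrs; C = 32.89680.
Duration effect: -5.04453 × (-0.007) = +0.035312
Convexity effect: 0.5 × 32.89680 × (-0.007)² = +0.0008060
ΔP/P ≈ +0.035312 + 0.0008060 = +0.036118 = +3.6118%.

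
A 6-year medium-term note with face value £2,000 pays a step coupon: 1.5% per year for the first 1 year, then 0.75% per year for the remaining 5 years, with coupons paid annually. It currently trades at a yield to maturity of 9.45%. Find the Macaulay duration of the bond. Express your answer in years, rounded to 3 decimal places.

Periodic yield y = 0.0945. Discount each cash flow and weight by its year:
  t   CF        PV=CF/(1+0.0945)^t    t·PV
  1        30.00        27.4098        27.4098
  2        15.00        12.5216        25.0432
  3        15.00        11.4405        34.3214
  4        15.00        10.4527        41.8108
  5        15.00         9.5502        47.7510
  6     2,015.00     1,172.1426     7,032.8557
  Σ                  1,243.5174     7,209.1918
Price P = Σ PV = 1,243.5174.
Macaulay duration = Σ(t·PV) / P = 7,209.1918 / 1,243.5174 = 5.79742 years.

5.797 years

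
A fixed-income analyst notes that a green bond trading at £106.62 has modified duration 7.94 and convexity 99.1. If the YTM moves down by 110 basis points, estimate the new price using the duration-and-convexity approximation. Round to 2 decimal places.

£116.57

Duration effect: -D_mod·Δy = -7.94 × (-0.011) = +0.087340
Convexity effect: ½·C·(Δy)² = 0.5 × 99.1 × (-0.011)² = +0.00599555
ΔP/P ≈ +0.087340 + 0.00599555 = +0.09333555
New price ≈ 106.62 × (1 + 0.09333555) = 116.571436341.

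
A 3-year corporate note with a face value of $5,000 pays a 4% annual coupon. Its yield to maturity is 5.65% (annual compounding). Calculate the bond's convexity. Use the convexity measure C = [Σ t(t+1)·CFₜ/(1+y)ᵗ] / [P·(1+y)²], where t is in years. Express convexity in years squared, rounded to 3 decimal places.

10.194

With y = 0.0565:
  t   CF        PV=CF/(1+0.0565)^t    t·PV        t(t+1)·PV
  1       200.00       189.3043       189.3043         378.6086
  2       200.00       179.1806       358.3612       1,075.0836
  3     5,200.00     4,409.5558    13,228.6673      52,914.6692
  Σ                  4,778.0407    13,776.3328      54,368.3614
P = 4,778.0407.
Convexity = Σ t(t+1)·PV / [P·(1+y)²] = 54,368.3614 / (4,778.0407 × 1.116192) = 10.19430.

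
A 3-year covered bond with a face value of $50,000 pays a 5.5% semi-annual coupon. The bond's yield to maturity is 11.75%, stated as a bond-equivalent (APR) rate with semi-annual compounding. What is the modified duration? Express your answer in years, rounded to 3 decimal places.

2.631 years

Periodic yield y = 0.05875. First find Macaulay duration:
  t   CF        PV=CF/(1+0.05875)^t    t·PV
  1     1,375.00     1,298.7013     1,298.7013
  2     1,375.00     1,226.6364     2,453.2728
  3     1,375.00     1,158.5704     3,475.7112
  4     1,375.00     1,094.2814     4,377.1255
  5     1,375.00     1,033.5597     5,167.7987
  6    51,375.00    36,474.6636   218,847.9814
  Σ                 42,286.4128   235,620.5909
P = 42,286.4128; Macaulay duration = 235,620.5909 / 42,286.4128 = 5.57202 half-year periods = 2.78601 years.
Modified duration = D_Mac / (1 + y) = 2.78601 / 1.05875 = 2.63141 years.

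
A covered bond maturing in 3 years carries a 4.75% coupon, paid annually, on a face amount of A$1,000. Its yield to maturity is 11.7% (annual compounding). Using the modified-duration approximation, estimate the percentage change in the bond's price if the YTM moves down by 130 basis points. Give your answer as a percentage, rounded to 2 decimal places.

+3.32%

Periodic yield y = 0.117. Modified duration first:
  t   CF        PV=CF/(1+0.117)^t    t·PV
  1        47.50        42.5246        42.5246
  2        47.50        38.0704        76.1408
  3     1,047.50       751.6134     2,254.8402
  Σ                    832.2084     2,373.5056
P = 832.2084; D_Mac = 2.85206 yrs; D_mod = 2.85206/(1+0.117) = 2.55332 yrs.
ΔP/P ≈ -D_mod · Δy = -2.55332 × (-0.013) = +0.033193 = +3.3193%.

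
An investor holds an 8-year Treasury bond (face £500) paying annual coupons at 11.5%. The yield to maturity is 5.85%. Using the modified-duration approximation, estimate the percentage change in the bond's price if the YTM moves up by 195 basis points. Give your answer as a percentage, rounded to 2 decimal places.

Periodic yield y = 0.0585. Modified duration first:
  t   CF        PV=CF/(1+0.0585)^t    t·PV
  1        57.50        54.3222        54.3222
  2        57.50        51.3199       102.6399
  3        57.50        48.4836       145.4509
  4        57.50        45.8041       183.2164
  5        57.50        43.2727       216.3633
  6        57.50        40.8811       245.2867
  7        57.50        38.6217       270.3522
  8       557.50       353.7675     2,830.1403
  Σ                    676.4729     4,047.7717
P = 676.4729; D_Mac = 5.98364 yrs; D_mod = 5.98364/(1+0.0585) = 5.65295 yrs.
ΔP/P ≈ -D_mod · Δy = -5.65295 × (+0.0195) = -0.110232 = -11.0232%.

-11.02%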